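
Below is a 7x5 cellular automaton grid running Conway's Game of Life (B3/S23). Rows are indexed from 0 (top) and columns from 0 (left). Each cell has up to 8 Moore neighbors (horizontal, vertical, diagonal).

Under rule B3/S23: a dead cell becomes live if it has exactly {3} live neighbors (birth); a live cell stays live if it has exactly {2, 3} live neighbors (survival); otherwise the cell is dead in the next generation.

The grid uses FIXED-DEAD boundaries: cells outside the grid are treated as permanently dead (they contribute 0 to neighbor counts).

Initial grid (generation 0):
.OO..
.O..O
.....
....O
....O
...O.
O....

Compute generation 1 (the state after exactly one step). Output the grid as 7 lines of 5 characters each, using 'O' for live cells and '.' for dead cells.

Simulating step by step:
Generation 0 (given above): 8 live cells
Generation 1: 6 live cells
(generation 1 grid is the final answer)

Answer: .OO..
.OO..
.....
.....
...OO
.....
.....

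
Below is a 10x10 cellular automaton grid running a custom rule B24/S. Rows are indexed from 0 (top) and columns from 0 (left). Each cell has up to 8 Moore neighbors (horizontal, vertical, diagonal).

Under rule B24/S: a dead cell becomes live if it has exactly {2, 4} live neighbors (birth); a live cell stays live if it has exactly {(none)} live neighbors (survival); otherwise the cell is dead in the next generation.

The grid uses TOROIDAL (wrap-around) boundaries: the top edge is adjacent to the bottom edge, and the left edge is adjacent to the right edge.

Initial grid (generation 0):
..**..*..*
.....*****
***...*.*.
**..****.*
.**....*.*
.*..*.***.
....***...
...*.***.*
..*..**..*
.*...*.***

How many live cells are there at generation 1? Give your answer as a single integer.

Answer: 21

Derivation:
Simulating step by step:
Generation 0 (given above): 47 live cells
Generation 1: 21 live cells
**...*....
***.*.....
...*......
..........
..........
.........*
*.*.....**
*.*.......
**.**.....
*.*.......
Population at generation 1: 21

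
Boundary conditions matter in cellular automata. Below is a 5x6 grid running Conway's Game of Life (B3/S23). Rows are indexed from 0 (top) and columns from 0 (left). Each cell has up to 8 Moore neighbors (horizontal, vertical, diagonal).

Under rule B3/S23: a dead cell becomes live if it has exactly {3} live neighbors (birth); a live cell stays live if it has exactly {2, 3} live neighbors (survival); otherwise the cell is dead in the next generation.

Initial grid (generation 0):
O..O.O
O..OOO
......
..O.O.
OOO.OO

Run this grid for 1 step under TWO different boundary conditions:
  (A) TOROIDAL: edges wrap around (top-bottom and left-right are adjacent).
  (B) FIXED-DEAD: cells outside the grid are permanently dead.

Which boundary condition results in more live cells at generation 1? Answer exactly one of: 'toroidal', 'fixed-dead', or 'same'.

Under TOROIDAL boundary, generation 1:
......
O..O..
......
O.O.O.
..O...
Population = 6

Under FIXED-DEAD boundary, generation 1:
...O.O
...O.O
.....O
..O.OO
.OO.OO
Population = 12

Comparison: toroidal=6, fixed-dead=12 -> fixed-dead

Answer: fixed-dead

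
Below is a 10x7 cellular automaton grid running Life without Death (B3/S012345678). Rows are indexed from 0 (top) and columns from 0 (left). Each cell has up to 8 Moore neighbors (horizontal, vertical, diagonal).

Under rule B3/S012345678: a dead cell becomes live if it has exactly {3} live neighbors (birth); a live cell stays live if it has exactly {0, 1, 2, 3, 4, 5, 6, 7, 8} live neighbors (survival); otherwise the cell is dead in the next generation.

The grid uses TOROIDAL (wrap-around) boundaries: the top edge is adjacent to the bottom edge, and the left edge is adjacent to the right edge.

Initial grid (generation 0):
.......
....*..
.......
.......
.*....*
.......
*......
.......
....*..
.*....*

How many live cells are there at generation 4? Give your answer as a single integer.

Answer: 19

Derivation:
Simulating step by step:
Generation 0 (given above): 7 live cells
Generation 1: 8 live cells
.......
....*..
.......
.......
.*....*
*......
*......
.......
....*..
.*....*
Generation 2: 11 live cells
.......
....*..
.......
.......
**....*
**....*
*......
.......
....*..
.*....*
Generation 3: 14 live cells
.......
....*..
.......
*......
**....*
**....*
**....*
.......
....*..
.*....*
Generation 4: 19 live cells
.......
....*..
.......
**....*
**....*
***..**
**....*
*......
....*..
.*....*
Population at generation 4: 19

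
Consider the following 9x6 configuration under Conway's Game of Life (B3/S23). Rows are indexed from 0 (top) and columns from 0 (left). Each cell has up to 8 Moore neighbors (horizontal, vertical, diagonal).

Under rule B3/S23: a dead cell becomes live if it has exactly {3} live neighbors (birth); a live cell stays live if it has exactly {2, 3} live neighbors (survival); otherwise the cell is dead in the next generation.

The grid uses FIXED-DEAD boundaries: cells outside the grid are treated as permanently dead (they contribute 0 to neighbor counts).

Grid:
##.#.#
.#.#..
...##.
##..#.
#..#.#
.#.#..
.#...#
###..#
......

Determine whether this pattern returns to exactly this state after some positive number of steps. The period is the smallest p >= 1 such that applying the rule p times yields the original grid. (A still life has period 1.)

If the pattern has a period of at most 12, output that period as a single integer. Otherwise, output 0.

Simulating and comparing each generation to the original:
Gen 0 (original, given above): 22 live cells
Gen 1: 23 live cells, differs from original
Gen 2: 15 live cells, differs from original
Gen 3: 13 live cells, differs from original
Gen 4: 13 live cells, differs from original
Gen 5: 14 live cells, differs from original
Gen 6: 15 live cells, differs from original
Gen 7: 17 live cells, differs from original
Gen 8: 20 live cells, differs from original
Gen 9: 18 live cells, differs from original
Gen 10: 18 live cells, differs from original
Gen 11: 13 live cells, differs from original
Gen 12: 9 live cells, differs from original
No period found within 12 steps.

Answer: 0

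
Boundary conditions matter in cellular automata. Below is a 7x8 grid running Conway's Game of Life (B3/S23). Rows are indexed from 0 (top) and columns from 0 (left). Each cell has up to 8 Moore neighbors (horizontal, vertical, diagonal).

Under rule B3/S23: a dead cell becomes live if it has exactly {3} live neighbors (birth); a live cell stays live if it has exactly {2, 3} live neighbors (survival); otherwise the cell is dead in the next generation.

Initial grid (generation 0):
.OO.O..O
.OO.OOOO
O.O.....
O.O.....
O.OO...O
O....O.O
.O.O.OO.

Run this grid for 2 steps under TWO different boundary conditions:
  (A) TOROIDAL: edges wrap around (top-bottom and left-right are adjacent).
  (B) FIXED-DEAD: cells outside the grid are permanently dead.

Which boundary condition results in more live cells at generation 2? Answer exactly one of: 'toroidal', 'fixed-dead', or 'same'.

Under TOROIDAL boundary, generation 2:
O......O
O...O...
O..OO...
..O..OO.
.OOOO...
...O.OO.
..O...O.
Population = 19

Under FIXED-DEAD boundary, generation 2:
.O.OO..O
O.O.O..O
O..OO..O
O.O..OO.
O.OOO.O.
.OOO...O
....OOO.
Population = 28

Comparison: toroidal=19, fixed-dead=28 -> fixed-dead

Answer: fixed-dead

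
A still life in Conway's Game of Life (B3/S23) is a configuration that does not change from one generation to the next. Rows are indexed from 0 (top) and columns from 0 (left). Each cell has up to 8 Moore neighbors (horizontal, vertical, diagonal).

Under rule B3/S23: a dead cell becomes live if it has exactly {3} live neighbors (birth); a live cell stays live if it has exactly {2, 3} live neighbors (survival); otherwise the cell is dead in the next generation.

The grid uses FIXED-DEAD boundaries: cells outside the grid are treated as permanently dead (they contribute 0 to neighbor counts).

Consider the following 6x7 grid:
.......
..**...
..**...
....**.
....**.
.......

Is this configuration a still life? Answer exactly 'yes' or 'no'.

Compute generation 1 and compare to generation 0 (given above):
Generation 1:
.......
..**...
..*....
.....*.
....**.
.......
Cell (2,3) differs: gen0=1 vs gen1=0 -> NOT a still life.

Answer: no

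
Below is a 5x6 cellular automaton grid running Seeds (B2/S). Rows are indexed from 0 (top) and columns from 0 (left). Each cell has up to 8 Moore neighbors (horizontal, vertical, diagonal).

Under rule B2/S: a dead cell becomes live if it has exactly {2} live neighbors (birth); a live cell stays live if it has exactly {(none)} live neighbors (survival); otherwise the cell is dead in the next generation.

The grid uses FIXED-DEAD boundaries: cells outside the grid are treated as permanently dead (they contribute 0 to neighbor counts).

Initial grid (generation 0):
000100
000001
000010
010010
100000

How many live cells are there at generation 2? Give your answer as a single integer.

Answer: 6

Derivation:
Simulating step by step:
Generation 0 (given above): 6 live cells
Generation 1: 7 live cells
000010
000100
000100
100101
010000
Generation 2: 6 live cells
000100
001000
000000
010000
101010
Population at generation 2: 6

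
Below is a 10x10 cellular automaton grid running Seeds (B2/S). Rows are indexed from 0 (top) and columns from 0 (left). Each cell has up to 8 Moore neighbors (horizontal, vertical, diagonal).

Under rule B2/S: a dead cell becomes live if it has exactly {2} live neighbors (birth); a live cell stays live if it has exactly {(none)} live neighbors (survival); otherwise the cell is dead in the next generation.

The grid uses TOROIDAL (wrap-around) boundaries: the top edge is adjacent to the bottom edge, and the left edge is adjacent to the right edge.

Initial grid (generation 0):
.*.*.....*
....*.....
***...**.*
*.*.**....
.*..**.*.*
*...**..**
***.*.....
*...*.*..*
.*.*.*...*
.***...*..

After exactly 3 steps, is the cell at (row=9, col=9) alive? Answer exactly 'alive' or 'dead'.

Simulating step by step:
Generation 0 (given above): 40 live cells
Generation 1: 13 live cells
........*.
.....***..
........*.
..........
..*.......
.......*..
......**..
........*.
.......*..
......*..*
Generation 2: 6 live cells
.........*
.........*
.....*....
..........
..........
........*.
..........
..........
......*..*
..........
Generation 3: 7 live cells
*.......*.
*.......*.
..........
..........
..........
..........
..........
..........
..........
*.......**

Cell (9,9) at generation 3: 1 -> alive

Answer: alive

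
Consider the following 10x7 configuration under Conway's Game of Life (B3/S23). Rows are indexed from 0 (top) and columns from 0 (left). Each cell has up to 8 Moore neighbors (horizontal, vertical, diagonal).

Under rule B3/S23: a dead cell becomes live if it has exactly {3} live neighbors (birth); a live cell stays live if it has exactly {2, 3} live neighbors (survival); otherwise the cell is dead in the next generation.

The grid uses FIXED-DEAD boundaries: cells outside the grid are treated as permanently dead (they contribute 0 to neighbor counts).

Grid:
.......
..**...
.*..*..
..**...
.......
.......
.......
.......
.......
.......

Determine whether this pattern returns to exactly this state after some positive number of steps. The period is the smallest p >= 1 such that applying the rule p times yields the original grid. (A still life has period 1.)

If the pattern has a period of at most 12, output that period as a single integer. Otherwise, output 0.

Simulating and comparing each generation to the original:
Gen 0 (original, given above): 6 live cells
Gen 1: 6 live cells, MATCHES original -> period = 1

Answer: 1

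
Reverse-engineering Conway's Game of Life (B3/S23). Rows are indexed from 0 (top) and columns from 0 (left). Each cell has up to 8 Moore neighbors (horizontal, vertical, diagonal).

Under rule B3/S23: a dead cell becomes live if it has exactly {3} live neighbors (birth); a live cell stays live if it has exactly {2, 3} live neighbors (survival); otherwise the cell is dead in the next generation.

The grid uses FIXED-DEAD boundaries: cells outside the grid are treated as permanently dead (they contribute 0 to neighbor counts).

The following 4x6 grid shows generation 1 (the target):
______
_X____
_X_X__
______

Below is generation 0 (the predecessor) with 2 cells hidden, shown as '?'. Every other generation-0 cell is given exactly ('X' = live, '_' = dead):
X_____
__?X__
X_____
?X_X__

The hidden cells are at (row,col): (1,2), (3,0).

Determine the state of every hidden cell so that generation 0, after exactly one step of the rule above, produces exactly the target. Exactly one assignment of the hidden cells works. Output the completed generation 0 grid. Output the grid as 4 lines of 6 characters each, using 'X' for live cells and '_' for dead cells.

Answer: X_____
__XX__
X_____
_X_X__

Derivation:
Hidden generation-0 cells (in order): (1,2), (3,0).
A hidden cell only influences target cells in its own 3x3 neighborhood. Try each of the 2^2 = 4 assignments, step the completed generation 0 forward once under B3/S23, and compare with the target:
  (1,2)=_ (3,0)=_ -> step gives (1,1)='_' but target has 'X' -> reject
  (1,2)=_ (3,0)=X -> step gives (1,1)='_' but target has 'X' -> reject
  (1,2)=X (3,0)=_ -> step reproduces the target at every cell -> ACCEPT
  (1,2)=X (3,0)=X -> step gives (2,0)='X' but target has '_' -> reject
Unique solution: (1,2)=live, (3,0)=dead.
Check: live-neighbor counts of every cell in the completed generation 0:
022210
231110
134320
212010
Applying B3/S23 to generation 0 with these counts gives:
______
_X____
_X_X__
______
which matches the target exactly.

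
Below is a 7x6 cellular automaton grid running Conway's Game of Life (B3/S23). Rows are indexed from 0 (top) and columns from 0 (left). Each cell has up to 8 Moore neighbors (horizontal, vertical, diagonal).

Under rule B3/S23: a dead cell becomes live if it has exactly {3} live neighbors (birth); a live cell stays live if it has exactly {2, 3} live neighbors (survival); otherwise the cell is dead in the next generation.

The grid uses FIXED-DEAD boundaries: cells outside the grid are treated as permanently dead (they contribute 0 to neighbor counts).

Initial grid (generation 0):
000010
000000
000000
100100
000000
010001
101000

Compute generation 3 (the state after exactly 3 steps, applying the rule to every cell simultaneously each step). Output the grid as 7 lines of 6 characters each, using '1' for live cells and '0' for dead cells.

Answer: 000000
000000
000000
000000
000000
000000
000000

Derivation:
Simulating step by step:
Generation 0 (given above): 7 live cells
Generation 1: 2 live cells
000000
000000
000000
000000
000000
010000
010000
Generation 2: 0 live cells
000000
000000
000000
000000
000000
000000
000000
Generation 3: 0 live cells
(generation 3 grid is the final answer)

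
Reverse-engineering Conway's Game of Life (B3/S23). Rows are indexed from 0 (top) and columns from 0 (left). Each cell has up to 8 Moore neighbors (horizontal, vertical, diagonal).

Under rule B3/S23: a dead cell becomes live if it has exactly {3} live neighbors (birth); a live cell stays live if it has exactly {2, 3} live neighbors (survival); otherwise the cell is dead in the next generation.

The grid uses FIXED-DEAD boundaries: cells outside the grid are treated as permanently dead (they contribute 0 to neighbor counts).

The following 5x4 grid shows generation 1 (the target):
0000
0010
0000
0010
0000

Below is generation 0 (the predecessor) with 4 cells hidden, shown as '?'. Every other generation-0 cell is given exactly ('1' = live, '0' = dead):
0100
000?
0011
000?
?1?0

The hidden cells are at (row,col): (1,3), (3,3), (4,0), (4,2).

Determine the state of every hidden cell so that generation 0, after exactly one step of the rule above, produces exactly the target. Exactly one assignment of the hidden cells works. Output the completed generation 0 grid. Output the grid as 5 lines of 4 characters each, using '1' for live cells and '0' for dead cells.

Hidden generation-0 cells (in order): (1,3), (3,3), (4,0), (4,2).
A hidden cell only influences target cells in its own 3x3 neighborhood. Try each of the 2^4 = 16 assignments, step the completed generation 0 forward once under B3/S23, and compare with the target:
  (1,3)=0 (3,3)=0 (4,0)=0 (4,2)=0 -> step reproduces the target at every cell -> ACCEPT
  (1,3)=0 (3,3)=0 (4,0)=0 (4,2)=1 -> step gives (3,1)='1' but target has '0' -> reject
  (1,3)=0 (3,3)=0 (4,0)=1 (4,2)=0 -> step gives (3,1)='1' but target has '0' -> reject
  (1,3)=0 (3,3)=0 (4,0)=1 (4,2)=1 -> step gives (3,2)='0' but target has '1' -> reject
  (1,3)=0 (3,3)=1 (4,0)=0 (4,2)=0 -> step gives (2,2)='1' but target has '0' -> reject
  (1,3)=0 (3,3)=1 (4,0)=0 (4,2)=1 -> step gives (2,2)='1' but target has '0' -> reject
  (1,3)=0 (3,3)=1 (4,0)=1 (4,2)=0 -> step gives (2,2)='1' but target has '0' -> reject
  (1,3)=0 (3,3)=1 (4,0)=1 (4,2)=1 -> step gives (2,2)='1' but target has '0' -> reject
  (1,3)=1 (3,3)=0 (4,0)=0 (4,2)=0 -> step gives (1,2)='0' but target has '1' -> reject
  (1,3)=1 (3,3)=0 (4,0)=0 (4,2)=1 -> step gives (1,2)='0' but target has '1' -> reject
  (1,3)=1 (3,3)=0 (4,0)=1 (4,2)=0 -> step gives (1,2)='0' but target has '1' -> reject
  (1,3)=1 (3,3)=0 (4,0)=1 (4,2)=1 -> step gives (1,2)='0' but target has '1' -> reject
  (1,3)=1 (3,3)=1 (4,0)=0 (4,2)=0 -> step gives (1,2)='0' but target has '1' -> reject
  (1,3)=1 (3,3)=1 (4,0)=0 (4,2)=1 -> step gives (1,2)='0' but target has '1' -> reject
  (1,3)=1 (3,3)=1 (4,0)=1 (4,2)=0 -> step gives (1,2)='0' but target has '1' -> reject
  (1,3)=1 (3,3)=1 (4,0)=1 (4,2)=1 -> step gives (1,2)='0' but target has '1' -> reject
Unique solution: (1,3)=dead, (3,3)=dead, (4,0)=dead, (4,2)=dead.
Check: live-neighbor counts of every cell in the completed generation 0:
1010
1232
0111
1232
1010
Applying B3/S23 to generation 0 with these counts gives:
0000
0010
0000
0010
0000
which matches the target exactly.

Answer: 0100
0000
0011
0000
0100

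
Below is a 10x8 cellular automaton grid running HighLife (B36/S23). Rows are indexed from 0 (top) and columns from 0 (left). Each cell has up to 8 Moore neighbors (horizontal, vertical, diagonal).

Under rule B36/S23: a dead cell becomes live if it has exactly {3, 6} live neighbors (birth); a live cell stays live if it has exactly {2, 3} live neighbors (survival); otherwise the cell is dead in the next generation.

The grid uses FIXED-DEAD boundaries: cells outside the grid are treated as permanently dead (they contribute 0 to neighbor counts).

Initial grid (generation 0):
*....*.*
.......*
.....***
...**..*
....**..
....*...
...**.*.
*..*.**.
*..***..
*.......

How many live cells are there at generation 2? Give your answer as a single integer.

Simulating step by step:
Generation 0 (given above): 25 live cells
Generation 1: 20 live cells
......*.
.....***
....**.*
...*...*
.....*..
........
...*..*.
..*...*.
**.*.**.
....*...
Generation 2: 24 live cells
.....***
....*..*
....****
.....*..
........
........
........
.****.**
.******.
....**..
Population at generation 2: 24

Answer: 24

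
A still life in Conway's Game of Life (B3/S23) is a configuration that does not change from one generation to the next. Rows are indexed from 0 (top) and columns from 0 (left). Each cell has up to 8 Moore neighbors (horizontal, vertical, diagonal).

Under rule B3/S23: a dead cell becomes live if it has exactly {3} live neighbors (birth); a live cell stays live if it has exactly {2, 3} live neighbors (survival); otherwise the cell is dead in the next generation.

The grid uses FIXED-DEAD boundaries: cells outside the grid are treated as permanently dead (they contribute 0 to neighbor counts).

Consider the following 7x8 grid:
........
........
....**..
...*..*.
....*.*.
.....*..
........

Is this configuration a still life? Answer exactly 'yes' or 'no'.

Compute generation 1 and compare to generation 0 (given above):
Generation 1:
........
........
....**..
...*..*.
....*.*.
.....*..
........
The grids are IDENTICAL -> still life.

Answer: yes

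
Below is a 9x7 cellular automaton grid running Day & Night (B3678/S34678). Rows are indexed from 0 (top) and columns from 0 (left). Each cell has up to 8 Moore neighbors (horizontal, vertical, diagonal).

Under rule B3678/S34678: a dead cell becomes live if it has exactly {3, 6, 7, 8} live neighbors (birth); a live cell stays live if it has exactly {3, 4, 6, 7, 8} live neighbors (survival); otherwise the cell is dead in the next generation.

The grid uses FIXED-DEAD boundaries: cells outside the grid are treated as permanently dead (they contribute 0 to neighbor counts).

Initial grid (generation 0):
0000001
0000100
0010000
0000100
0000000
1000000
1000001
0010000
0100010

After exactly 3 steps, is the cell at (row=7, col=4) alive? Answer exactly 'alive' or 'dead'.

Simulating step by step:
Generation 0 (given above): 10 live cells
Generation 1: 3 live cells
0000000
0000000
0001000
0000000
0000000
0000000
0100000
0100000
0000000
Generation 2: 0 live cells
0000000
0000000
0000000
0000000
0000000
0000000
0000000
0000000
0000000
Generation 3: 0 live cells
0000000
0000000
0000000
0000000
0000000
0000000
0000000
0000000
0000000

Cell (7,4) at generation 3: 0 -> dead

Answer: dead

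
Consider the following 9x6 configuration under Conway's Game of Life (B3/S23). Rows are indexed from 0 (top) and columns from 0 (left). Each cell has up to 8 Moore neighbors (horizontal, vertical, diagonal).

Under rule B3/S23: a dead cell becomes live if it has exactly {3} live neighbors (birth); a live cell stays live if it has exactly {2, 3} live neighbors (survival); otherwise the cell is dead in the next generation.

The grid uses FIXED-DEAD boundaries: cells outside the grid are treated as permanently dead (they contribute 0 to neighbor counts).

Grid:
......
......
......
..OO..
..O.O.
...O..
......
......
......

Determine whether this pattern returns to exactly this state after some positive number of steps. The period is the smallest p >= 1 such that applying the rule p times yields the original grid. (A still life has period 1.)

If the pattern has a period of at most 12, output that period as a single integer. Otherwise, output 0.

Simulating and comparing each generation to the original:
Gen 0 (original, given above): 5 live cells
Gen 1: 5 live cells, MATCHES original -> period = 1

Answer: 1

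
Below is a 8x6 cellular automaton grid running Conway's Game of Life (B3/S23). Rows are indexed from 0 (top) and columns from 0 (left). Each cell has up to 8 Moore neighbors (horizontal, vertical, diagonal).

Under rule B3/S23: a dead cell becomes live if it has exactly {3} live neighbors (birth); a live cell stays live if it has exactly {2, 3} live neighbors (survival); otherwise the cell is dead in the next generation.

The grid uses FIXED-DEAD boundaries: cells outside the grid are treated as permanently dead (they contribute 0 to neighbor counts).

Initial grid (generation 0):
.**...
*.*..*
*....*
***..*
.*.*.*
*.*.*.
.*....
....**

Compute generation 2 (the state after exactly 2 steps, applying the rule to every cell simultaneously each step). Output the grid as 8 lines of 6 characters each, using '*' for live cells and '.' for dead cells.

Answer: .**...
*.*...
*.*.**
..*..*
.....*
.*....
.*...*
....*.

Derivation:
Simulating step by step:
Generation 0 (given above): 20 live cells
Generation 1: 21 live cells
.**...
*.*...
*.*.**
*.*..*
...*.*
*.***.
.*.***
......
Generation 2: 15 live cells
(generation 2 grid is the final answer)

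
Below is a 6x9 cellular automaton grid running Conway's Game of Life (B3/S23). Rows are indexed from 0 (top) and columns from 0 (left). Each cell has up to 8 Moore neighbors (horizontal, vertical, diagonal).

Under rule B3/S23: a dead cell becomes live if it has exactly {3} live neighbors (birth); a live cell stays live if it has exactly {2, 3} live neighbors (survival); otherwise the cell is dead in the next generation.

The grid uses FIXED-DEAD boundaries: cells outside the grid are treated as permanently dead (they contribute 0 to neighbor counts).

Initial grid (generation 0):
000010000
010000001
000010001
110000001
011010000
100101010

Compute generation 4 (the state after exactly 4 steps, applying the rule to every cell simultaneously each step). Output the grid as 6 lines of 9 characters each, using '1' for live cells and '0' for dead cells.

Answer: 000000000
000000000
000000000
110000000
110000000
000000000

Derivation:
Simulating step by step:
Generation 0 (given above): 15 live cells
Generation 1: 15 live cells
000000000
000000000
110000011
111100000
001110000
011110000
Generation 2: 6 live cells
000000000
000000000
100000000
100010000
100000000
010010000
Generation 3: 4 live cells
000000000
000000000
000000000
110000000
110000000
000000000
Generation 4: 4 live cells
(generation 4 grid is the final answer)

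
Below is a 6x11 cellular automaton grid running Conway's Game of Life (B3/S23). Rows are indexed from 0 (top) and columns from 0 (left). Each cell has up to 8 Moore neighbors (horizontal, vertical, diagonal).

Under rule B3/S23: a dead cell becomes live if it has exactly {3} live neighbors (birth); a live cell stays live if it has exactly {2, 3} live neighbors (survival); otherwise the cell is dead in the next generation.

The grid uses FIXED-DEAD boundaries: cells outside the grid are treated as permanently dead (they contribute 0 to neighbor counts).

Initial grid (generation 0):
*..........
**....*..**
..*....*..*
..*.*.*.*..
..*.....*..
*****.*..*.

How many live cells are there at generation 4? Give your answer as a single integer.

Answer: 18

Derivation:
Simulating step by step:
Generation 0 (given above): 22 live cells
Generation 1: 23 live cells
**.........
**.......**
..**.****.*
.**.....**.
....*...**.
.***.......
Generation 2: 23 live cells
**.........
*.....*****
*..*..**..*
.**.***...*
........**.
..**.......
Generation 3: 27 live cells
**.....***.
*.....*.***
*.***.....*
.******.*.*
.*..**...*.
...........
Generation 4: 18 live cells
**.....*..*
*.**......*
*.....*.*.*
*.....*...*
.*....*..*.
...........
Population at generation 4: 18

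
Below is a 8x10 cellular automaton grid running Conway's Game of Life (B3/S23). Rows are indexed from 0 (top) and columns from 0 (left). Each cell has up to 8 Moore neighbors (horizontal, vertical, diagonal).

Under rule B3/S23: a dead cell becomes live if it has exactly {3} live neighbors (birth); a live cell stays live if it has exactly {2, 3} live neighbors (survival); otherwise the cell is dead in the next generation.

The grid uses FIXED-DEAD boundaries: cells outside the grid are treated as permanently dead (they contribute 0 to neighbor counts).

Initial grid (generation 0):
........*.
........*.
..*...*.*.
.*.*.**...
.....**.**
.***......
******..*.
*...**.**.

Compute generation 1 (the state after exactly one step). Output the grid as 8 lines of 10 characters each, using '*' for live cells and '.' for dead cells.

Answer: ..........
........**
..*..**...
..*.*...**
.*.*.***..
*.....****
*....****.
*.*..****.

Derivation:
Simulating step by step:
Generation 0 (given above): 28 live cells
Generation 1: 30 live cells
(generation 1 grid is the final answer)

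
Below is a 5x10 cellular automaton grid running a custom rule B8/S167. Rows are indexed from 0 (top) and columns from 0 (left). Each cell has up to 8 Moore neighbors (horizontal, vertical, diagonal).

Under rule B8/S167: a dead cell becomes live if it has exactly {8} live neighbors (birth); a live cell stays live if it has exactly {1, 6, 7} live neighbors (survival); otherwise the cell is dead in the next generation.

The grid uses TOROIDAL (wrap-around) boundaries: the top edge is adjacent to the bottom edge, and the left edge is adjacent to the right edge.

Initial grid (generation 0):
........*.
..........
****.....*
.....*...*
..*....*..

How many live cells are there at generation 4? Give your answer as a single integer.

Simulating step by step:
Generation 0 (given above): 10 live cells
Generation 1: 3 live cells
........*.
..........
...*......
..........
.......*..
Generation 2: 2 live cells
........*.
..........
..........
..........
.......*..
Generation 3: 2 live cells
........*.
..........
..........
..........
.......*..
Generation 4: 2 live cells
........*.
..........
..........
..........
.......*..
Population at generation 4: 2

Answer: 2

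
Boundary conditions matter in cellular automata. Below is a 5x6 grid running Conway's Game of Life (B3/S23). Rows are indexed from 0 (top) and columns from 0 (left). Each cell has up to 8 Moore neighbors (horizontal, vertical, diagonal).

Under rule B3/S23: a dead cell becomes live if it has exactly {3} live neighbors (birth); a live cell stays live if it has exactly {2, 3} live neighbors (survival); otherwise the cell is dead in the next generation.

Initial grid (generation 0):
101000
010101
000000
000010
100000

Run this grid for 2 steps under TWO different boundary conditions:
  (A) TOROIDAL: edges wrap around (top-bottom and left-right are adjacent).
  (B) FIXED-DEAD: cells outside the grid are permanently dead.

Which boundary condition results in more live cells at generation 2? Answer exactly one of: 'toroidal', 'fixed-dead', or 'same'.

Answer: toroidal

Derivation:
Under TOROIDAL boundary, generation 2:
001001
101100
010000
000000
010001
Population = 8

Under FIXED-DEAD boundary, generation 2:
011000
011100
000000
000000
000000
Population = 5

Comparison: toroidal=8, fixed-dead=5 -> toroidal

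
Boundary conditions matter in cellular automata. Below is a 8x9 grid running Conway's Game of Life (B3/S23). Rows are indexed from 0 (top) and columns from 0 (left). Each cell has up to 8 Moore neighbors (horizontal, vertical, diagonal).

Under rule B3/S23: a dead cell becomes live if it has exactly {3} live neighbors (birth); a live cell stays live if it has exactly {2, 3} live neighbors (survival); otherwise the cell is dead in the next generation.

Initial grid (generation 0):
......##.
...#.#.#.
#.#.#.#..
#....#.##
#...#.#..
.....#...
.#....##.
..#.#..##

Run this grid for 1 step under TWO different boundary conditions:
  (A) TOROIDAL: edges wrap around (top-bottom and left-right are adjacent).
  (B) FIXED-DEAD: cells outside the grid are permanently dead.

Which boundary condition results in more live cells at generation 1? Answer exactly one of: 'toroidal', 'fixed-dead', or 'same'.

Under TOROIDAL boundary, generation 1:
...###...
...###.##
##.##....
#..##..#.
#...#.##.
.....#.#.
.....####
.....#..#
Population = 28

Under FIXED-DEAD boundary, generation 1:
......##.
...###.#.
.#.##...#
#..##..#.
....#.##.
.....#.#.
.....####
......###
Population = 26

Comparison: toroidal=28, fixed-dead=26 -> toroidal

Answer: toroidal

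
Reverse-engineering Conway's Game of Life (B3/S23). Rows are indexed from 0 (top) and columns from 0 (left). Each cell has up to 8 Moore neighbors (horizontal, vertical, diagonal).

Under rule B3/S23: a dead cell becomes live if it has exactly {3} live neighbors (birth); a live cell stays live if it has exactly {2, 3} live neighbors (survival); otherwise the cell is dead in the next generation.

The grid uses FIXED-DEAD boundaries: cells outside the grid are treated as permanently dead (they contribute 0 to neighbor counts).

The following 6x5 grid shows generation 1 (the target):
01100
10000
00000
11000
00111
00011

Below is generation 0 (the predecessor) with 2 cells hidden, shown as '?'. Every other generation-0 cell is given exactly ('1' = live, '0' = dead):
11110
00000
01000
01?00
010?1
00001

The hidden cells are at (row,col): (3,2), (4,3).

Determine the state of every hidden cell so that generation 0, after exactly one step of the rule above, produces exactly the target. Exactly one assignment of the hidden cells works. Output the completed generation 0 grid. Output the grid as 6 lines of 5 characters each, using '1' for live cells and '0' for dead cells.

Hidden generation-0 cells (in order): (3,2), (4,3).
A hidden cell only influences target cells in its own 3x3 neighborhood. Try each of the 2^2 = 4 assignments, step the completed generation 0 forward once under B3/S23, and compare with the target:
  (3,2)=0 (4,3)=0 -> step gives (3,2)='1' but target has '0' -> reject
  (3,2)=0 (4,3)=1 -> step reproduces the target at every cell -> ACCEPT
  (3,2)=1 (4,3)=0 -> step gives (2,1)='1' but target has '0' -> reject
  (3,2)=1 (4,3)=1 -> step gives (2,1)='1' but target has '0' -> reject
Unique solution: (3,2)=dead, (4,3)=live.
Check: live-neighbor counts of every cell in the completed generation 0:
12211
34421
21200
32422
21322
11232
Applying B3/S23 to generation 0 with these counts gives:
01100
10000
00000
11000
00111
00011
which matches the target exactly.

Answer: 11110
00000
01000
01000
01011
00001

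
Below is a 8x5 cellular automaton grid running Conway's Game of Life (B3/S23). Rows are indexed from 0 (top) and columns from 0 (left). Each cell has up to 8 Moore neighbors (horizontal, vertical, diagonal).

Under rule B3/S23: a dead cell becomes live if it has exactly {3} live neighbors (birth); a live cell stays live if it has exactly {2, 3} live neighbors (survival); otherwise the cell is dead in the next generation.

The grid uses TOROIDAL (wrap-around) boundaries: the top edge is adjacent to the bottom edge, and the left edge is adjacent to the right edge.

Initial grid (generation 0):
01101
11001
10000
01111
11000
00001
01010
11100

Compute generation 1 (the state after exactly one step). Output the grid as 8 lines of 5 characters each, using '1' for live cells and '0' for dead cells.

Simulating step by step:
Generation 0 (given above): 19 live cells
Generation 1: 15 live cells
(generation 1 grid is the final answer)

Answer: 00001
00111
00000
00111
01000
01101
01011
00001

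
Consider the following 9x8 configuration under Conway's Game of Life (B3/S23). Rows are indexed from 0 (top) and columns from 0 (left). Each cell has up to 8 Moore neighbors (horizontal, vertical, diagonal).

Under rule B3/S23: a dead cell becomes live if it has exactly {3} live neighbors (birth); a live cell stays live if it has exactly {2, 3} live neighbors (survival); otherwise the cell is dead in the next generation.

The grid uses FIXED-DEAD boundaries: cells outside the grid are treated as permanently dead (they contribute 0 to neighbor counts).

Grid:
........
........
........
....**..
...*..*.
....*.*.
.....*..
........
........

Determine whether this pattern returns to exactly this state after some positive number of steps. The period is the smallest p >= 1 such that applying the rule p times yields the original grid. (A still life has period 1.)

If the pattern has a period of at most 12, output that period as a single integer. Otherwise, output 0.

Answer: 1

Derivation:
Simulating and comparing each generation to the original:
Gen 0 (original, given above): 7 live cells
Gen 1: 7 live cells, MATCHES original -> period = 1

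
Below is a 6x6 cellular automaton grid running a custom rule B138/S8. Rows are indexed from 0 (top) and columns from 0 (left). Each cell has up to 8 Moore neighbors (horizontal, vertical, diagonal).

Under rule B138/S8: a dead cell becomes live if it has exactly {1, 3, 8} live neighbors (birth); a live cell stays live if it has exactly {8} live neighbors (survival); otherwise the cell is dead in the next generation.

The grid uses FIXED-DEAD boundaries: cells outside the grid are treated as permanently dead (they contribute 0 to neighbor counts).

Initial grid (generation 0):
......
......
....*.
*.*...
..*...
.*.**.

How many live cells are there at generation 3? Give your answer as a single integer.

Answer: 10

Derivation:
Simulating step by step:
Generation 0 (given above): 7 live cells
Generation 1: 14 live cells
......
...***
*.*..*
.*.***
.....*
*.*..*
Generation 2: 9 live cells
..*.*.
*.....
.*....
..*...
.***..
...*..
Generation 3: 10 live cells
*....*
.*..**
...*..
...**.
*.....
*.....
Population at generation 3: 10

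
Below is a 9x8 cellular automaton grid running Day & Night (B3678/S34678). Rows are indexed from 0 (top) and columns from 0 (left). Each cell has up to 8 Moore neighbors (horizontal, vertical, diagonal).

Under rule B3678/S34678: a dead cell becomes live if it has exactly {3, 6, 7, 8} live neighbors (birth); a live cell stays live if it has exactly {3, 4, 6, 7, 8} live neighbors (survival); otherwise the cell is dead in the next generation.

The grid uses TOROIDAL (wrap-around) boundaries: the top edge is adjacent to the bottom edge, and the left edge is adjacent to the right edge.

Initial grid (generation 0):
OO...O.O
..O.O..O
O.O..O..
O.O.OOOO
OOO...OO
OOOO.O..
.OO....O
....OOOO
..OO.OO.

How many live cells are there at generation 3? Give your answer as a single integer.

Answer: 34

Derivation:
Simulating step by step:
Generation 0 (given above): 37 live cells
Generation 1: 30 live cells
OO...O.O
...O.O.O
O....O..
.OO..O.O
OO.....O
OOOO....
.OO....O
OO..OO.O
.O....O.
Generation 2: 33 live cells
O.O.O..O
.O.....O
OOO....O
OO.....O
OOOO..OO
OO......
OO..O.OO
.O.....O
OOO.O.O.
Generation 3: 34 live cells
.OO..OOO
O..O..OO
O.O...OO
OOOO...O
OOO.....
OO.O.O.O
OOO....O
O..O....
..O..O..
Population at generation 3: 34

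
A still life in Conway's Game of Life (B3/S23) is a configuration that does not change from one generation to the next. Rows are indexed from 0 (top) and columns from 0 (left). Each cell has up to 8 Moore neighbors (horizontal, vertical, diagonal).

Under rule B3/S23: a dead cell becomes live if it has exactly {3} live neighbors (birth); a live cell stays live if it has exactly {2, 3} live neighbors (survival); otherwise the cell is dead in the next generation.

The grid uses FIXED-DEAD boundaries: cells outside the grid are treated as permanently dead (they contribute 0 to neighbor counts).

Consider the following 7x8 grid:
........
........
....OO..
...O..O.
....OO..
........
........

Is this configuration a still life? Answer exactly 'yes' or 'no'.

Compute generation 1 and compare to generation 0 (given above):
Generation 1:
........
........
....OO..
...O..O.
....OO..
........
........
The grids are IDENTICAL -> still life.

Answer: yes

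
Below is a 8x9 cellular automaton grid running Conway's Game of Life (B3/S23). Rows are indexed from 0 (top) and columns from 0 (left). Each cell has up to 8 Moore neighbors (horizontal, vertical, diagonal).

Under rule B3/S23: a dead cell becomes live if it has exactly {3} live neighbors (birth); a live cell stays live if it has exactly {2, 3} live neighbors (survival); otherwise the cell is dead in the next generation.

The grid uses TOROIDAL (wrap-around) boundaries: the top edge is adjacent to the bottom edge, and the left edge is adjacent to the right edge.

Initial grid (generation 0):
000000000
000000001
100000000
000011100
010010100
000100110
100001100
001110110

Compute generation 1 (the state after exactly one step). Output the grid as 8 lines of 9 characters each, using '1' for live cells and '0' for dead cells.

Answer: 000100010
000000000
000001000
000010100
000110000
000010010
001000001
000110110

Derivation:
Simulating step by step:
Generation 0 (given above): 19 live cells
Generation 1: 15 live cells
(generation 1 grid is the final answer)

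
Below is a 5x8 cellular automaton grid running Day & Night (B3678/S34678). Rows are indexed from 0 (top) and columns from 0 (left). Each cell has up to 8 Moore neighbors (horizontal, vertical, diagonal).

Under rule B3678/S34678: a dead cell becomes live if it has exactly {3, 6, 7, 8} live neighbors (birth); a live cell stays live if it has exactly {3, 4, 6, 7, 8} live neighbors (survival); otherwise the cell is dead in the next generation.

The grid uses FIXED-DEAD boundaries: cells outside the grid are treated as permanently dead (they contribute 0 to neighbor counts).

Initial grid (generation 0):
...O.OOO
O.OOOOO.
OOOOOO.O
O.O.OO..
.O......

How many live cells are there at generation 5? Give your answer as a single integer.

Answer: 15

Derivation:
Simulating step by step:
Generation 0 (given above): 22 live cells
Generation 1: 19 live cells
..OO.OO.
...OOOO.
OO.OOO..
OOO.OOO.
........
Generation 2: 18 live cells
...O.OO.
.O..OOO.
OO..OO..
OOO.OO..
.O...O..
Generation 3: 19 live cells
.....OO.
O.OO.OO.
O....O..
O.OOOOO.
OOO.O...
Generation 4: 16 live cells
....OOO.
.O...OO.
....O...
OOOOOO..
.OO.O...
Generation 5: 15 live cells
.....OO.
......O.
O...O.O.
.OO.OO..
OOO.OO..
Population at generation 5: 15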